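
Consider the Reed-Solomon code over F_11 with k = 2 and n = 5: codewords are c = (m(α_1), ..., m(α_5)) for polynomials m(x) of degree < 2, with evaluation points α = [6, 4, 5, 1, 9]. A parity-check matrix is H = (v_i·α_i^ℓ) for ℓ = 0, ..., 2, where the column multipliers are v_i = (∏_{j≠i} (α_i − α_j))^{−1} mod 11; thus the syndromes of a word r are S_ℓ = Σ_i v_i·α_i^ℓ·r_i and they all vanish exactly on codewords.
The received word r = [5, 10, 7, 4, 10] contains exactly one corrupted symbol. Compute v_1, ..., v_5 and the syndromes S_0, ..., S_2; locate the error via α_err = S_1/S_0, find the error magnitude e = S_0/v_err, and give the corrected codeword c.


S = (4, 5, 9), error at position 2, error magnitude e = 1, c = [5, 9, 7, 4, 10].

Step 1: column multipliers v_i = (∏_{j≠i}(α_i − α_j))^{−1} mod 11.
  i = 1 (α = 6): (6−4)(6−5)(6−1)(6−9) = 2·1·5·(−3) = −30 ≡ 3, so v_1 = 3^{−1} = 4 (mod 11).
  i = 2 (α = 4): (4−6)(4−5)(4−1)(4−9) = (−2)·(−1)·3·(−5) = −30 ≡ 3, so v_2 = 3^{−1} = 4 (mod 11).
  i = 3 (α = 5): (5−6)(5−4)(5−1)(5−9) = (−1)·1·4·(−4) = 16 ≡ 5, so v_3 = 5^{−1} = 9 (mod 11).
  i = 4 (α = 1): (1−6)(1−4)(1−5)(1−9) = (−5)·(−3)·(−4)·(−8) = 480 ≡ 7, so v_4 = 7^{−1} = 8 (mod 11).
  i = 5 (α = 9): (9−6)(9−4)(9−5)(9−1) = 3·5·4·8 = 480 ≡ 7, so v_5 = 7^{−1} = 8 (mod 11).
  v = [4, 4, 9, 8, 8].
Step 2: syndromes of r = [5, 10, 7, 4, 10] (all sums mod 11).
  S_0 = Σ v_i r_i = 4·5 + 4·10 + 9·7 + 8·4 + 8·10 = 235 ≡ 4.
  S_1 = Σ v_i α_i r_i = 4·6·5 + 4·4·10 + 9·5·7 + 8·1·4 + 8·9·10 = 1347 ≡ 5.
  α_i^2 mod 11 = [3, 5, 3, 1, 4].
  S_2 = Σ v_i α_i^2 r_i = 4·3·5 + 4·5·10 + 9·3·7 + 8·1·4 + 8·4·10 = 801 ≡ 9.
  S = (4, 5, 9) ≠ 0, so r is not a codeword (an error is present).
Step 3: locate the error. For a single error e at position i, S_ℓ = v_i·e·α_i^ℓ, so α_err = S_1/S_0.
  S_0^{−1} = 4^{−1} = 3 (mod 11), so α_err = 5·3 = 15 ≡ 4 = α_2. Error position i = 2.
  Consistency check: S_2/S_1 = 9·9 = 81 ≡ 4 = α_err ✓ (single-error assumption holds).
Step 4: error magnitude e = S_0/v_2 = S_0·∏_{j≠2}(α_2 − α_j) = 4·3 = 12 ≡ 1 (mod 11).
Step 5: correct position 2: c_2 = r_2 − e = 10 − 1 ≡ 9 (mod 11). Hence c = [5, 9, 7, 4, 10].
  Check: interpolating c through the α_i gives m(x) = 6 + 9·x (degree < 2) with m(α_i) = c_i for every i, so c is indeed a codeword.


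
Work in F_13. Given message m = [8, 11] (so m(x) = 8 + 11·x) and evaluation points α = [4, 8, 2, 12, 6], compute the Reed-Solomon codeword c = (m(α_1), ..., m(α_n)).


c = [0, 5, 4, 10, 9]

Message polynomial: m(x) = 8 + 11·x (mod 13).
For each evaluation point α_i, compute m(α_i) mod 13:
  α_1 = 4: Horner steps 11 → 0, so m(4) = 0.
  α_2 = 8: Horner steps 11 → 5, so m(8) = 5.
  α_3 = 2: Horner steps 11 → 4, so m(2) = 4.
  α_4 = 12: Horner steps 11 → 10, so m(12) = 10.
  α_5 = 6: Horner steps 11 → 9, so m(6) = 9.
Codeword c = [0, 5, 4, 10, 9] ∈ F_13^5.


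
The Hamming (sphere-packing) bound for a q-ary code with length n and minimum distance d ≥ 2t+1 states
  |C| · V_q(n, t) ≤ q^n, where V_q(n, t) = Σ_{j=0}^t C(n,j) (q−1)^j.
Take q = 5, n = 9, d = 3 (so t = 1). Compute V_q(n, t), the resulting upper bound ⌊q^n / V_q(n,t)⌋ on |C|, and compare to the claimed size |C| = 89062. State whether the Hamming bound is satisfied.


V_q(n, t) = 37, q^n = 1953125, Hamming bound = 52787, |C| = 89062 > bound (violated).

Step 1: Compute V_q(n, t) = Σ_{j=0}^1 C(n, j) (q−1)^j.
  j = 0: C(9,0)·(4)^0 = 1·1 = 1.
  j = 1: C(9,1)·(4)^1 = 9·4 = 36.
  V_q(n, t) = 1 + 36 = 37.
Step 2: q^n = 5^9 = 1953125.
Step 3: Hamming bound ⌊q^n / V_q(n,t)⌋ = ⌊1953125/37⌋ = 52787.
Step 4: Compare |C| = 89062 to 52787: violated.
The claimed |C| lies above the Hamming bound, so no 5-ary code of length 9 with d ≥ 3 can have 89062 codewords.


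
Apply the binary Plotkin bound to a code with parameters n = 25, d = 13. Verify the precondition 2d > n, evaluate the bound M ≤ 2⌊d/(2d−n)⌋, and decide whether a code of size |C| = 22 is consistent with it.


Plotkin bound M ≤ 26; given |C| = 22 ≤ bound (satisfied).

Check applicability: 2d = 26, n = 25.
2d − n = 1 > 0, so Plotkin applies.
Compute d/(2d−n) = 13/1 ≈ 13.0000.
⌊d/(2d−n)⌋ = 13.
Plotkin bound: M ≤ 2·13 = 26.
Given |C| = 22, check: satisfied.
This |C| is below the Plotkin bound.


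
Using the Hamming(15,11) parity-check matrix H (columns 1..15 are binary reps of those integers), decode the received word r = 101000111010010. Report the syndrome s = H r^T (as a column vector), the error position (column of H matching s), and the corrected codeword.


s = (0, 0, 0, 1)^T, error position = 1, corrected codeword c = 001000111010010

Compute s = H r^T mod 2 one row at a time:
  s_1 = 1 + 1 + 0 + 1 + 0 + 0 + 1 + 0 = 4 ≡ 0 (mod 2).
  s_2 = 0 + 0 + 0 + 1 + 0 + 0 + 1 + 0 = 2 ≡ 0 (mod 2).
  s_3 = 0 + 1 + 0 + 1 + 0 + 1 + 1 + 0 = 4 ≡ 0 (mod 2).
  s_4 = 1 + 1 + 0 + 1 + 1 + 1 + 0 + 0 = 5 ≡ 1 (mod 2).
s = (0, 0, 0, 1)^T — this equals column 1 of H (binary 0001), so error is at position 1.
Correct: flip bit 1 of r = 101000111010010 to get c = 001000111010010.


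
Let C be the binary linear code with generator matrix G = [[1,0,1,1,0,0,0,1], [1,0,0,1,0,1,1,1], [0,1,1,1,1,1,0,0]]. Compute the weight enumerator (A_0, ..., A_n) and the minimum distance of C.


Weight distribution: A_0 = 1, A_3 = 1, A_4 = 2, A_5 = 3, A_6 = 1. Minimum distance d = 3.

Enumerate all 2^3 = 8 messages m ∈ F_2^3.
For each, compute codeword c = mG in F_2^8, then tally its weight.
  m = 000 → c = 00000000, weight = 0.
  m = 100 → c = 10110001, weight = 4.
  m = 010 → c = 10010111, weight = 5.
  m = 110 → c = 00100110, weight = 3.
  m = 001 → c = 01111100, weight = 5.
  m = 101 → c = 11001101, weight = 5.
  m = 011 → c = 11101011, weight = 6.
  m = 111 → c = 01011010, weight = 4.
Tally weights:
  weight 0: 1 codewords.
  weight 3: 1 codewords.
  weight 4: 2 codewords.
  weight 5: 3 codewords.
  weight 6: 1 codewords.
Minimum distance d = smallest w > 0 with A_w > 0 = 3.
Sanity: Σ A_w = 8 = 2^3 = 8 ✓.


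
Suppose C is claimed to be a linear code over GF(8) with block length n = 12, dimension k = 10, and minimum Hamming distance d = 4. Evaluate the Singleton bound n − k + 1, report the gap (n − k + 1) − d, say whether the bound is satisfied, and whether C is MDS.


Singleton RHS = n − k + 1 = 3, slack = -1, bound violated (no such code; not MDS).

Singleton bound: d ≤ n − k + 1.
Here n = 12, k = 10, so n − k + 1 = 3.
Given d = 4, check d ≤ 3: NO.
Slack = (n − k + 1) − d = -1.
The slack is negative: d = 4 exceeds n − k + 1 = 3 by 1, so the Singleton bound is violated and no linear [12, 10, 4]_8 code can exist. In particular it is not MDS (MDS requires d = n − k + 1 exactly).
Description: the claimed parameters are [12, 10, 4]_8; such a code would be impossible (violates the Singleton bound).


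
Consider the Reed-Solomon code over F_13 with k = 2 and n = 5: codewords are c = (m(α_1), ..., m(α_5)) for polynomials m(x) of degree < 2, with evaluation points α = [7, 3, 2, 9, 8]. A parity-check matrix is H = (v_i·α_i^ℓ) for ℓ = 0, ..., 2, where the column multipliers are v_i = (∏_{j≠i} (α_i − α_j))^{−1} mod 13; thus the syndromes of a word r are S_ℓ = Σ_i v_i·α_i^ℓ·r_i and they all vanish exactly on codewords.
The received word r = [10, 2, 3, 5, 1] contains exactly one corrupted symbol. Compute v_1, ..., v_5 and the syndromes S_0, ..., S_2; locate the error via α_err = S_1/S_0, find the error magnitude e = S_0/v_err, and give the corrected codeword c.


S = (6, 5, 2), error at position 2, error magnitude e = 8, c = [10, 7, 3, 5, 1].

Step 1: column multipliers v_i = (∏_{j≠i}(α_i − α_j))^{−1} mod 13.
  i = 1 (α = 7): (7−3)(7−2)(7−9)(7−8) = 4·5·(−2)·(−1) = 40 ≡ 1, so v_1 = 1^{−1} = 1 (mod 13).
  i = 2 (α = 3): (3−7)(3−2)(3−9)(3−8) = (−4)·1·(−6)·(−5) = −120 ≡ 10, so v_2 = 10^{−1} = 4 (mod 13).
  i = 3 (α = 2): (2−7)(2−3)(2−9)(2−8) = (−5)·(−1)·(−7)·(−6) = 210 ≡ 2, so v_3 = 2^{−1} = 7 (mod 13).
  i = 4 (α = 9): (9−7)(9−3)(9−2)(9−8) = 2·6·7·1 = 84 ≡ 6, so v_4 = 6^{−1} = 11 (mod 13).
  i = 5 (α = 8): (8−7)(8−3)(8−2)(8−9) = 1·5·6·(−1) = −30 ≡ 9, so v_5 = 9^{−1} = 3 (mod 13).
  v = [1, 4, 7, 11, 3].
Step 2: syndromes of r = [10, 2, 3, 5, 1] (all sums mod 13).
  S_0 = Σ v_i r_i = 1·10 + 4·2 + 7·3 + 11·5 + 3·1 = 97 ≡ 6.
  S_1 = Σ v_i α_i r_i = 1·7·10 + 4·3·2 + 7·2·3 + 11·9·5 + 3·8·1 = 655 ≡ 5.
  α_i^2 mod 13 = [10, 9, 4, 3, 12].
  S_2 = Σ v_i α_i^2 r_i = 1·10·10 + 4·9·2 + 7·4·3 + 11·3·5 + 3·12·1 = 457 ≡ 2.
  S = (6, 5, 2) ≠ 0, so r is not a codeword (an error is present).
Step 3: locate the error. For a single error e at position i, S_ℓ = v_i·e·α_i^ℓ, so α_err = S_1/S_0.
  S_0^{−1} = 6^{−1} = 11 (mod 13), so α_err = 5·11 = 55 ≡ 3 = α_2. Error position i = 2.
  Consistency check: S_2/S_1 = 2·8 = 16 ≡ 3 = α_err ✓ (single-error assumption holds).
Step 4: error magnitude e = S_0/v_2 = S_0·∏_{j≠2}(α_2 − α_j) = 6·10 = 60 ≡ 8 (mod 13).
Step 5: correct position 2: c_2 = r_2 − e = 2 − 8 ≡ 7 (mod 13). Hence c = [10, 7, 3, 5, 1].
  Check: interpolating c through the α_i gives m(x) = 8 + 4·x (degree < 2) with m(α_i) = c_i for every i, so c is indeed a codeword.


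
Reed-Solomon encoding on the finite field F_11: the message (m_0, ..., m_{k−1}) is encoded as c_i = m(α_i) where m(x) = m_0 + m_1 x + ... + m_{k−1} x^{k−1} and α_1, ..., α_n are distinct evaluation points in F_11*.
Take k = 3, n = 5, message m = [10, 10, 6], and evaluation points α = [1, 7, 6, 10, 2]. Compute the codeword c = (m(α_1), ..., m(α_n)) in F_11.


c = [4, 0, 0, 6, 10]

Message polynomial: m(x) = 10 + 10·x + 6·x^2 (mod 11).
For each evaluation point α_i, compute m(α_i) mod 11:
  α_1 = 1: Horner steps 6 → 5 → 4, so m(1) = 4.
  α_2 = 7: Horner steps 6 → 8 → 0, so m(7) = 0.
  α_3 = 6: Horner steps 6 → 2 → 0, so m(6) = 0.
  α_4 = 10: Horner steps 6 → 4 → 6, so m(10) = 6.
  α_5 = 2: Horner steps 6 → 0 → 10, so m(2) = 10.
Codeword c = [4, 0, 0, 6, 10] ∈ F_11^5.


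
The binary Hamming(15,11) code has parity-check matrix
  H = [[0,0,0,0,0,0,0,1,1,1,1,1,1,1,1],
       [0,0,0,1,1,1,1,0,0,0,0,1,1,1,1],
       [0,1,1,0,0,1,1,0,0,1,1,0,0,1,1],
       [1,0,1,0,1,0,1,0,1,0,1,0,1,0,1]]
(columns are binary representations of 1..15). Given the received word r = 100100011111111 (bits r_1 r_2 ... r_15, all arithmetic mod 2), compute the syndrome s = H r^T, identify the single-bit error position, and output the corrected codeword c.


s = (0, 1, 0, 1)^T, error position = 5, corrected codeword c = 100110011111111

Compute s = H r^T mod 2 one row at a time:
  s_1 = 1 + 1 + 1 + 1 + 1 + 1 + 1 + 1 = 8 ≡ 0 (mod 2).
  s_2 = 1 + 0 + 0 + 0 + 1 + 1 + 1 + 1 = 5 ≡ 1 (mod 2).
  s_3 = 0 + 0 + 0 + 0 + 1 + 1 + 1 + 1 = 4 ≡ 0 (mod 2).
  s_4 = 1 + 0 + 0 + 0 + 1 + 1 + 1 + 1 = 5 ≡ 1 (mod 2).
s = (0, 1, 0, 1)^T — this equals column 5 of H (binary 0101), so error is at position 5.
Correct: flip bit 5 of r = 100100011111111 to get c = 100110011111111.


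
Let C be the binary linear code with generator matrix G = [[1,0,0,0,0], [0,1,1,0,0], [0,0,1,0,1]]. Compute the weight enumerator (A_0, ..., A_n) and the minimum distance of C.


Weight distribution: A_0 = 1, A_1 = 1, A_2 = 3, A_3 = 3. Minimum distance d = 1.

Enumerate all 2^3 = 8 messages m ∈ F_2^3.
For each, compute codeword c = mG in F_2^5, then tally its weight.
  m = 000 → c = 00000, weight = 0.
  m = 100 → c = 10000, weight = 1.
  m = 010 → c = 01100, weight = 2.
  m = 110 → c = 11100, weight = 3.
  m = 001 → c = 00101, weight = 2.
  m = 101 → c = 10101, weight = 3.
  m = 011 → c = 01001, weight = 2.
  m = 111 → c = 11001, weight = 3.
Tally weights:
  weight 0: 1 codewords.
  weight 1: 1 codewords.
  weight 2: 3 codewords.
  weight 3: 3 codewords.
Minimum distance d = smallest w > 0 with A_w > 0 = 1.
Sanity: Σ A_w = 8 = 2^3 = 8 ✓.


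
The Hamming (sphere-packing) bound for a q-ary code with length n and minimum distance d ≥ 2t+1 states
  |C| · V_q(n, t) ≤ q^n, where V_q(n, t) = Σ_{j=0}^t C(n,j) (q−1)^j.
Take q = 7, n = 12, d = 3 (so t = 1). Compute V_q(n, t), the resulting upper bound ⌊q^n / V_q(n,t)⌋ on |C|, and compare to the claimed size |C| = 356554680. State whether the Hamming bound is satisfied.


V_q(n, t) = 73, q^n = 13841287201, Hamming bound = 189606673, |C| = 356554680 > bound (violated).

Step 1: Compute V_q(n, t) = Σ_{j=0}^1 C(n, j) (q−1)^j.
  j = 0: C(12,0)·(6)^0 = 1·1 = 1.
  j = 1: C(12,1)·(6)^1 = 12·6 = 72.
  V_q(n, t) = 1 + 72 = 73.
Step 2: q^n = 7^12 = 13841287201.
Step 3: Hamming bound ⌊q^n / V_q(n,t)⌋ = ⌊13841287201/73⌋ = 189606673.
Step 4: Compare |C| = 356554680 to 189606673: violated.
The claimed |C| lies above the Hamming bound, so no 7-ary code of length 12 with d ≥ 3 can have 356554680 codewords.


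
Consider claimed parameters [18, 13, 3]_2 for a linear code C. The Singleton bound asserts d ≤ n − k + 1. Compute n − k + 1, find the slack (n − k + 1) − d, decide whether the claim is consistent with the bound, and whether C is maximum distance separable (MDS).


Singleton RHS = n − k + 1 = 6, slack = 3, bound satisfied, not MDS.

Singleton bound: d ≤ n − k + 1.
Here n = 18, k = 13, so n − k + 1 = 6.
Given d = 3, check d ≤ 6: YES.
Slack = (n − k + 1) − d = 3.
The code is NOT MDS (slack = 3 > 0).
Description: the claimed parameters are [18, 13, 3]_2; such a code would be non-MDS.


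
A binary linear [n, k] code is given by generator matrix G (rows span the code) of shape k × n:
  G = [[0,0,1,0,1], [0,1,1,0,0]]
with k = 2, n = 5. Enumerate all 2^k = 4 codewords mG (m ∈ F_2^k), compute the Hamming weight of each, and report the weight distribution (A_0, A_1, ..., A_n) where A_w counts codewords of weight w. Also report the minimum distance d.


Weight distribution: A_0 = 1, A_2 = 3. Minimum distance d = 2.

Enumerate all 2^2 = 4 messages m ∈ F_2^2.
For each, compute codeword c = mG in F_2^5, then tally its weight.
  m = 00 → c = 00000, weight = 0.
  m = 10 → c = 00101, weight = 2.
  m = 01 → c = 01100, weight = 2.
  m = 11 → c = 01001, weight = 2.
Tally weights:
  weight 0: 1 codewords.
  weight 2: 3 codewords.
Minimum distance d = smallest w > 0 with A_w > 0 = 2.
Sanity: Σ A_w = 4 = 2^2 = 4 ✓.


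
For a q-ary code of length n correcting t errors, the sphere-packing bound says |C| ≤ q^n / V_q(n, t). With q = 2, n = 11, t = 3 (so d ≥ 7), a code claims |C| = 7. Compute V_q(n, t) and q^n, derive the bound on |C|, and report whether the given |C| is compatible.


V_q(n, t) = 232, q^n = 2048, Hamming bound = 8, |C| = 7 ≤ bound (satisfied).

Step 1: Compute V_q(n, t) = Σ_{j=0}^3 C(n, j) (q−1)^j.
  j = 0: C(11,0)·(1)^0 = 1·1 = 1.
  j = 1: C(11,1)·(1)^1 = 11·1 = 11.
  j = 2: C(11,2)·(1)^2 = 55·1 = 55.
  j = 3: C(11,3)·(1)^3 = 165·1 = 165.
  V_q(n, t) = 1 + 11 + 55 + 165 = 232.
Step 2: q^n = 2^11 = 2048.
Step 3: Hamming bound ⌊q^n / V_q(n,t)⌋ = ⌊2048/232⌋ = 8.
Step 4: Compare |C| = 7 to 8: satisfied.
The claimed |C| lies below the Hamming bound.


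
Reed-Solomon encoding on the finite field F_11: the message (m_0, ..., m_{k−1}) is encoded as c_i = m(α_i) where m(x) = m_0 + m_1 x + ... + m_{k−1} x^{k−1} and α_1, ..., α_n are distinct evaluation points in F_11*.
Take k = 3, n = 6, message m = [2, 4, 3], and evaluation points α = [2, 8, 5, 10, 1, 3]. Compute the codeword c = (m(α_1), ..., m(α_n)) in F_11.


c = [0, 6, 9, 1, 9, 8]

Message polynomial: m(x) = 2 + 4·x + 3·x^2 (mod 11).
For each evaluation point α_i, compute m(α_i) mod 11:
  α_1 = 2: Horner steps 3 → 10 → 0, so m(2) = 0.
  α_2 = 8: Horner steps 3 → 6 → 6, so m(8) = 6.
  α_3 = 5: Horner steps 3 → 8 → 9, so m(5) = 9.
  α_4 = 10: Horner steps 3 → 1 → 1, so m(10) = 1.
  α_5 = 1: Horner steps 3 → 7 → 9, so m(1) = 9.
  α_6 = 3: Horner steps 3 → 2 → 8, so m(3) = 8.
Codeword c = [0, 6, 9, 1, 9, 8] ∈ F_11^6.


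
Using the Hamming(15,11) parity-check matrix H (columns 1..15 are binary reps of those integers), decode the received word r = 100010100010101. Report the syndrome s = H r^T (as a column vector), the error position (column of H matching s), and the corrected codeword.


s = (1, 0, 1, 0)^T, error position = 10, corrected codeword c = 100010100110101

Compute s = H r^T mod 2 one row at a time:
  s_1 = 0 + 0 + 0 + 1 + 0 + 1 + 0 + 1 = 3 ≡ 1 (mod 2).
  s_2 = 0 + 1 + 0 + 1 + 0 + 1 + 0 + 1 = 4 ≡ 0 (mod 2).
  s_3 = 0 + 0 + 0 + 1 + 0 + 1 + 0 + 1 = 3 ≡ 1 (mod 2).
  s_4 = 1 + 0 + 1 + 1 + 0 + 1 + 1 + 1 = 6 ≡ 0 (mod 2).
s = (1, 0, 1, 0)^T — this equals column 10 of H (binary 1010), so error is at position 10.
Correct: flip bit 10 of r = 100010100010101 to get c = 100010100110101.


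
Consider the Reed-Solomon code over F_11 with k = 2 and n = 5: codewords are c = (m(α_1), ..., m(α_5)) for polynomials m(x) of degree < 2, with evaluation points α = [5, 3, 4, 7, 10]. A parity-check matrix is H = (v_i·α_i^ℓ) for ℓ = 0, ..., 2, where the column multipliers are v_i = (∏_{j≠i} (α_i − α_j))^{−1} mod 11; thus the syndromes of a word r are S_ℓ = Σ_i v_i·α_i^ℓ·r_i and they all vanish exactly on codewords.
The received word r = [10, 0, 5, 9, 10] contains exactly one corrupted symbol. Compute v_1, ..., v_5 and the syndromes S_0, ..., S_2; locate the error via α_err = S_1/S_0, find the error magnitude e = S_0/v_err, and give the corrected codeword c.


S = (10, 1, 10), error at position 5, error magnitude e = 8, c = [10, 0, 5, 9, 2].

Step 1: column multipliers v_i = (∏_{j≠i}(α_i − α_j))^{−1} mod 11.
  i = 1 (α = 5): (5−3)(5−4)(5−7)(5−10) = 2·1·(−2)·(−5) = 20 ≡ 9, so v_1 = 9^{−1} = 5 (mod 11).
  i = 2 (α = 3): (3−5)(3−4)(3−7)(3−10) = (−2)·(−1)·(−4)·(−7) = 56 ≡ 1, so v_2 = 1^{−1} = 1 (mod 11).
  i = 3 (α = 4): (4−5)(4−3)(4−7)(4−10) = (−1)·1·(−3)·(−6) = −18 ≡ 4, so v_3 = 4^{−1} = 3 (mod 11).
  i = 4 (α = 7): (7−5)(7−3)(7−4)(7−10) = 2·4·3·(−3) = −72 ≡ 5, so v_4 = 5^{−1} = 9 (mod 11).
  i = 5 (α = 10): (10−5)(10−3)(10−4)(10−7) = 5·7·6·3 = 630 ≡ 3, so v_5 = 3^{−1} = 4 (mod 11).
  v = [5, 1, 3, 9, 4].
Step 2: syndromes of r = [10, 0, 5, 9, 10] (all sums mod 11).
  S_0 = Σ v_i r_i = 5·10 + 1·0 + 3·5 + 9·9 + 4·10 = 186 ≡ 10.
  S_1 = Σ v_i α_i r_i = 5·5·10 + 1·3·0 + 3·4·5 + 9·7·9 + 4·10·10 = 1277 ≡ 1.
  α_i^2 mod 11 = [3, 9, 5, 5, 1].
  S_2 = Σ v_i α_i^2 r_i = 5·3·10 + 1·9·0 + 3·5·5 + 9·5·9 + 4·1·10 = 670 ≡ 10.
  S = (10, 1, 10) ≠ 0, so r is not a codeword (an error is present).
Step 3: locate the error. For a single error e at position i, S_ℓ = v_i·e·α_i^ℓ, so α_err = S_1/S_0.
  S_0^{−1} = 10^{−1} = 10 (mod 11), so α_err = 1·10 = 10 ≡ 10 = α_5. Error position i = 5.
  Consistency check: S_2/S_1 = 10·1 = 10 ≡ 10 = α_err ✓ (single-error assumption holds).
Step 4: error magnitude e = S_0/v_5 = S_0·∏_{j≠5}(α_5 − α_j) = 10·3 = 30 ≡ 8 (mod 11).
Step 5: correct position 5: c_5 = r_5 − e = 10 − 8 ≡ 2 (mod 11). Hence c = [10, 0, 5, 9, 2].
  Check: interpolating c through the α_i gives m(x) = 7 + 5·x (degree < 2) with m(α_i) = c_i for every i, so c is indeed a codeword.


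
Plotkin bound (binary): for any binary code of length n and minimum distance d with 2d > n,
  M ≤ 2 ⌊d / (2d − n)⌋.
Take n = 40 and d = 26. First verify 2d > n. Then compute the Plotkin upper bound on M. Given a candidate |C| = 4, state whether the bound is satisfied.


Plotkin bound M ≤ 4; given |C| = 4 ≤ bound (satisfied).

Check applicability: 2d = 52, n = 40.
2d − n = 12 > 0, so Plotkin applies.
Compute d/(2d−n) = 26/12 ≈ 2.1667.
⌊d/(2d−n)⌋ = 2.
Plotkin bound: M ≤ 2·2 = 4.
Given |C| = 4, check: satisfied.
This |C| is at the Plotkin bound.


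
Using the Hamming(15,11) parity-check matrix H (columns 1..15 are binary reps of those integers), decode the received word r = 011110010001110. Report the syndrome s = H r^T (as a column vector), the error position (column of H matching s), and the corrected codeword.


s = (0, 1, 1, 1)^T, error position = 7, corrected codeword c = 011110110001110

Compute s = H r^T mod 2 one row at a time:
  s_1 = 1 + 0 + 0 + 0 + 1 + 1 + 1 + 0 = 4 ≡ 0 (mod 2).
  s_2 = 1 + 1 + 0 + 0 + 1 + 1 + 1 + 0 = 5 ≡ 1 (mod 2).
  s_3 = 1 + 1 + 0 + 0 + 0 + 0 + 1 + 0 = 3 ≡ 1 (mod 2).
  s_4 = 0 + 1 + 1 + 0 + 0 + 0 + 1 + 0 = 3 ≡ 1 (mod 2).
s = (0, 1, 1, 1)^T — this equals column 7 of H (binary 0111), so error is at position 7.
Correct: flip bit 7 of r = 011110010001110 to get c = 011110110001110.


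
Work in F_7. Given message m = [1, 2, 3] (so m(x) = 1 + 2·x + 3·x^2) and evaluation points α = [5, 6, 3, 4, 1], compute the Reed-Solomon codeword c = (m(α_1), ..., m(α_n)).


c = [2, 2, 6, 1, 6]

Message polynomial: m(x) = 1 + 2·x + 3·x^2 (mod 7).
For each evaluation point α_i, compute m(α_i) mod 7:
  α_1 = 5: Horner steps 3 → 3 → 2, so m(5) = 2.
  α_2 = 6: Horner steps 3 → 6 → 2, so m(6) = 2.
  α_3 = 3: Horner steps 3 → 4 → 6, so m(3) = 6.
  α_4 = 4: Horner steps 3 → 0 → 1, so m(4) = 1.
  α_5 = 1: Horner steps 3 → 5 → 6, so m(1) = 6.
Codeword c = [2, 2, 6, 1, 6] ∈ F_7^5.


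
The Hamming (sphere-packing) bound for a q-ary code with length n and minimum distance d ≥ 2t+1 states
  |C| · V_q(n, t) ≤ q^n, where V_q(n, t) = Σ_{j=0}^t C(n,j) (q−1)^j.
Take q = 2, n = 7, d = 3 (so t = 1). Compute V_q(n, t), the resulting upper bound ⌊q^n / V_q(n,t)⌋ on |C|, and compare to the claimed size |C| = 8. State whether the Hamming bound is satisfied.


V_q(n, t) = 8, q^n = 128, Hamming bound = 16, |C| = 8 ≤ bound (satisfied).

Step 1: Compute V_q(n, t) = Σ_{j=0}^1 C(n, j) (q−1)^j.
  j = 0: C(7,0)·(1)^0 = 1·1 = 1.
  j = 1: C(7,1)·(1)^1 = 7·1 = 7.
  V_q(n, t) = 1 + 7 = 8.
Step 2: q^n = 2^7 = 128.
Step 3: Hamming bound ⌊q^n / V_q(n,t)⌋ = ⌊128/8⌋ = 16.
Step 4: Compare |C| = 8 to 16: satisfied.
The claimed |C| lies below the Hamming bound.


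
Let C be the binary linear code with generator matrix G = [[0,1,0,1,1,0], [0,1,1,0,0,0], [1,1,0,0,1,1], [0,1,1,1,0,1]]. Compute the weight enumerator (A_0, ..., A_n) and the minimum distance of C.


Weight distribution: A_0 = 1, A_1 = 1, A_2 = 2, A_3 = 6, A_4 = 5, A_5 = 1. Minimum distance d = 1.

Enumerate all 2^4 = 16 messages m ∈ F_2^4.
For each, compute codeword c = mG in F_2^6, then tally its weight.
  m = 0000 → c = 000000, weight = 0.
  m = 1000 → c = 010110, weight = 3.
  m = 0100 → c = 011000, weight = 2.
  m = 1100 → c = 001110, weight = 3.
  m = 0010 → c = 110011, weight = 4.
  m = 1010 → c = 100101, weight = 3.
  m = 0110 → c = 101011, weight = 4.
  m = 1110 → c = 111101, weight = 5.
  m = 0001 → c = 011101, weight = 4.
  m = 1001 → c = 001011, weight = 3.
  m = 0101 → c = 000101, weight = 2.
  m = 1101 → c = 010011, weight = 3.
  m = 0011 → c = 101110, weight = 4.
  m = 1011 → c = 111000, weight = 3.
  m = 0111 → c = 110110, weight = 4.
  m = 1111 → c = 100000, weight = 1.
Tally weights:
  weight 0: 1 codewords.
  weight 1: 1 codewords.
  weight 2: 2 codewords.
  weight 3: 6 codewords.
  weight 4: 5 codewords.
  weight 5: 1 codewords.
Minimum distance d = smallest w > 0 with A_w > 0 = 1.
Sanity: Σ A_w = 16 = 2^4 = 16 ✓.


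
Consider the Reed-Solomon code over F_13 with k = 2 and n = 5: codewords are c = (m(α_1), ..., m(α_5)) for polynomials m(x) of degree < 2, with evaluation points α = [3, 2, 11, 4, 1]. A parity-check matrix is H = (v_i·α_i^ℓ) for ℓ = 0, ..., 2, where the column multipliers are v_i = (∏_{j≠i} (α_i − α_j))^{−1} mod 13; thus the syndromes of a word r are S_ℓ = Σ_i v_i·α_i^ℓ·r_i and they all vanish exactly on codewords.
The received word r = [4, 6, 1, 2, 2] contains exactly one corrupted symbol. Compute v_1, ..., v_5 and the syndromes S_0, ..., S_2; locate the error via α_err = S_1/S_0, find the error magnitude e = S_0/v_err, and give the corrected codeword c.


S = (9, 9, 9), error at position 5, error magnitude e = 7, c = [4, 6, 1, 2, 8].

Step 1: column multipliers v_i = (∏_{j≠i}(α_i − α_j))^{−1} mod 13.
  i = 1 (α = 3): (3−2)(3−11)(3−4)(3−1) = 1·(−8)·(−1)·2 = 16 ≡ 3, so v_1 = 3^{−1} = 9 (mod 13).
  i = 2 (α = 2): (2−3)(2−11)(2−4)(2−1) = (−1)·(−9)·(−2)·1 = −18 ≡ 8, so v_2 = 8^{−1} = 5 (mod 13).
  i = 3 (α = 11): (11−3)(11−2)(11−4)(11−1) = 8·9·7·10 = 5040 ≡ 9, so v_3 = 9^{−1} = 3 (mod 13).
  i = 4 (α = 4): (4−3)(4−2)(4−11)(4−1) = 1·2·(−7)·3 = −42 ≡ 10, so v_4 = 10^{−1} = 4 (mod 13).
  i = 5 (α = 1): (1−3)(1−2)(1−11)(1−4) = (−2)·(−1)·(−10)·(−3) = 60 ≡ 8, so v_5 = 8^{−1} = 5 (mod 13).
  v = [9, 5, 3, 4, 5].
Step 2: syndromes of r = [4, 6, 1, 2, 2] (all sums mod 13).
  S_0 = Σ v_i r_i = 9·4 + 5·6 + 3·1 + 4·2 + 5·2 = 87 ≡ 9.
  S_1 = Σ v_i α_i r_i = 9·3·4 + 5·2·6 + 3·11·1 + 4·4·2 + 5·1·2 = 243 ≡ 9.
  α_i^2 mod 13 = [9, 4, 4, 3, 1].
  S_2 = Σ v_i α_i^2 r_i = 9·9·4 + 5·4·6 + 3·4·1 + 4·3·2 + 5·1·2 = 490 ≡ 9.
  S = (9, 9, 9) ≠ 0, so r is not a codeword (an error is present).
Step 3: locate the error. For a single error e at position i, S_ℓ = v_i·e·α_i^ℓ, so α_err = S_1/S_0.
  S_0^{−1} = 9^{−1} = 3 (mod 13), so α_err = 9·3 = 27 ≡ 1 = α_5. Error position i = 5.
  Consistency check: S_2/S_1 = 9·3 = 27 ≡ 1 = α_err ✓ (single-error assumption holds).
Step 4: error magnitude e = S_0/v_5 = S_0·∏_{j≠5}(α_5 − α_j) = 9·8 = 72 ≡ 7 (mod 13).
Step 5: correct position 5: c_5 = r_5 − e = 2 − 7 ≡ 8 (mod 13). Hence c = [4, 6, 1, 2, 8].
  Check: interpolating c through the α_i gives m(x) = 10 + 11·x (degree < 2) with m(α_i) = c_i for every i, so c is indeed a codeword.


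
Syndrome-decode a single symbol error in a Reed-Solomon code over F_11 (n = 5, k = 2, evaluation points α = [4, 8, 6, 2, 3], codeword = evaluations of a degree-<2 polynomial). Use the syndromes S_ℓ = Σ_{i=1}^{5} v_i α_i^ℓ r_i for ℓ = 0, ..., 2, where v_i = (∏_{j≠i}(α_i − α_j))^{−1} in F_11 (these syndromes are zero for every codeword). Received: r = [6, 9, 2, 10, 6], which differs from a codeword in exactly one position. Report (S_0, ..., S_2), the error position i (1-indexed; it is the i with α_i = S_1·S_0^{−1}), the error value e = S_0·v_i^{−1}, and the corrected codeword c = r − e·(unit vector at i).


S = (6, 7, 10), error at position 5, error magnitude e = 9, c = [6, 9, 2, 10, 8].

Step 1: column multipliers v_i = (∏_{j≠i}(α_i − α_j))^{−1} mod 11.
  i = 1 (α = 4): (4−8)(4−6)(4−2)(4−3) = (−4)·(−2)·2·1 = 16 ≡ 5, so v_1 = 5^{−1} = 9 (mod 11).
  i = 2 (α = 8): (8−4)(8−6)(8−2)(8−3) = 4·2·6·5 = 240 ≡ 9, so v_2 = 9^{−1} = 5 (mod 11).
  i = 3 (α = 6): (6−4)(6−8)(6−2)(6−3) = 2·(−2)·4·3 = −48 ≡ 7, so v_3 = 7^{−1} = 8 (mod 11).
  i = 4 (α = 2): (2−4)(2−8)(2−6)(2−3) = (−2)·(−6)·(−4)·(−1) = 48 ≡ 4, so v_4 = 4^{−1} = 3 (mod 11).
  i = 5 (α = 3): (3−4)(3−8)(3−6)(3−2) = (−1)·(−5)·(−3)·1 = −15 ≡ 7, so v_5 = 7^{−1} = 8 (mod 11).
  v = [9, 5, 8, 3, 8].
Step 2: syndromes of r = [6, 9, 2, 10, 6] (all sums mod 11).
  S_0 = Σ v_i r_i = 9·6 + 5·9 + 8·2 + 3·10 + 8·6 = 193 ≡ 6.
  S_1 = Σ v_i α_i r_i = 9·4·6 + 5·8·9 + 8·6·2 + 3·2·10 + 8·3·6 = 876 ≡ 7.
  α_i^2 mod 11 = [5, 9, 3, 4, 9].
  S_2 = Σ v_i α_i^2 r_i = 9·5·6 + 5·9·9 + 8·3·2 + 3·4·10 + 8·9·6 = 1275 ≡ 10.
  S = (6, 7, 10) ≠ 0, so r is not a codeword (an error is present).
Step 3: locate the error. For a single error e at position i, S_ℓ = v_i·e·α_i^ℓ, so α_err = S_1/S_0.
  S_0^{−1} = 6^{−1} = 2 (mod 11), so α_err = 7·2 = 14 ≡ 3 = α_5. Error position i = 5.
  Consistency check: S_2/S_1 = 10·8 = 80 ≡ 3 = α_err ✓ (single-error assumption holds).
Step 4: error magnitude e = S_0/v_5 = S_0·∏_{j≠5}(α_5 − α_j) = 6·7 = 42 ≡ 9 (mod 11).
Step 5: correct position 5: c_5 = r_5 − e = 6 − 9 ≡ 8 (mod 11). Hence c = [6, 9, 2, 10, 8].
  Check: interpolating c through the α_i gives m(x) = 3 + 9·x (degree < 2) with m(α_i) = c_i for every i, so c is indeed a codeword.


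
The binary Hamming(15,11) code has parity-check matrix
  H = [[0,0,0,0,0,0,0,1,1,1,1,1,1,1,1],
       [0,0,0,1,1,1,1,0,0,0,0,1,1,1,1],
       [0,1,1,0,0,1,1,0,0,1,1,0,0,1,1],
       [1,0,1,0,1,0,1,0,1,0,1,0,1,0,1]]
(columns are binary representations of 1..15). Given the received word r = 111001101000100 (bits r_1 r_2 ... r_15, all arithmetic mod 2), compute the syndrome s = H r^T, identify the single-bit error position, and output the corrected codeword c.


s = (0, 1, 0, 1)^T, error position = 5, corrected codeword c = 111011101000100

Compute s = H r^T mod 2 one row at a time:
  s_1 = 0 + 1 + 0 + 0 + 0 + 1 + 0 + 0 = 2 ≡ 0 (mod 2).
  s_2 = 0 + 0 + 1 + 1 + 0 + 1 + 0 + 0 = 3 ≡ 1 (mod 2).
  s_3 = 1 + 1 + 1 + 1 + 0 + 0 + 0 + 0 = 4 ≡ 0 (mod 2).
  s_4 = 1 + 1 + 0 + 1 + 1 + 0 + 1 + 0 = 5 ≡ 1 (mod 2).
s = (0, 1, 0, 1)^T — this equals column 5 of H (binary 0101), so error is at position 5.
Correct: flip bit 5 of r = 111001101000100 to get c = 111011101000100.


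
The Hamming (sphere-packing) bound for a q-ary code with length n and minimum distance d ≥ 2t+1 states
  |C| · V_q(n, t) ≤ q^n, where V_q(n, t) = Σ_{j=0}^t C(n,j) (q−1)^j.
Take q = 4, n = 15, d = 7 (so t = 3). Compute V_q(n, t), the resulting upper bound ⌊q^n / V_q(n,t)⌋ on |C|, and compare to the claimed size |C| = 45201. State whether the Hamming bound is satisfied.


V_q(n, t) = 13276, q^n = 1073741824, Hamming bound = 80878, |C| = 45201 ≤ bound (satisfied).

Step 1: Compute V_q(n, t) = Σ_{j=0}^3 C(n, j) (q−1)^j.
  j = 0: C(15,0)·(3)^0 = 1·1 = 1.
  j = 1: C(15,1)·(3)^1 = 15·3 = 45.
  j = 2: C(15,2)·(3)^2 = 105·9 = 945.
  j = 3: C(15,3)·(3)^3 = 455·27 = 12285.
  V_q(n, t) = 1 + 45 + 945 + 12285 = 13276.
Step 2: q^n = 4^15 = 1073741824.
Step 3: Hamming bound ⌊q^n / V_q(n,t)⌋ = ⌊1073741824/13276⌋ = 80878.
Step 4: Compare |C| = 45201 to 80878: satisfied.
The claimed |C| lies below the Hamming bound.


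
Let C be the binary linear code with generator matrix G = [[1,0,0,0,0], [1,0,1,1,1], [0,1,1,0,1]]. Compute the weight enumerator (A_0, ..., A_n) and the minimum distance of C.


Weight distribution: A_0 = 1, A_1 = 1, A_2 = 1, A_3 = 3, A_4 = 2. Minimum distance d = 1.

Enumerate all 2^3 = 8 messages m ∈ F_2^3.
For each, compute codeword c = mG in F_2^5, then tally its weight.
  m = 000 → c = 00000, weight = 0.
  m = 100 → c = 10000, weight = 1.
  m = 010 → c = 10111, weight = 4.
  m = 110 → c = 00111, weight = 3.
  m = 001 → c = 01101, weight = 3.
  m = 101 → c = 11101, weight = 4.
  m = 011 → c = 11010, weight = 3.
  m = 111 → c = 01010, weight = 2.
Tally weights:
  weight 0: 1 codewords.
  weight 1: 1 codewords.
  weight 2: 1 codewords.
  weight 3: 3 codewords.
  weight 4: 2 codewords.
Minimum distance d = smallest w > 0 with A_w > 0 = 1.
Sanity: Σ A_w = 8 = 2^3 = 8 ✓.


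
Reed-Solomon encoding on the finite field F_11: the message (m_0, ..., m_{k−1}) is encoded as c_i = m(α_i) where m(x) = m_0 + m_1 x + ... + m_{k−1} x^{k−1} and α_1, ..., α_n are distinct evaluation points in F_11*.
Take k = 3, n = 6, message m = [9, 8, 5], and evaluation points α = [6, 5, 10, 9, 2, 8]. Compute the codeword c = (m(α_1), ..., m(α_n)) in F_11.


c = [6, 9, 6, 2, 1, 8]

Message polynomial: m(x) = 9 + 8·x + 5·x^2 (mod 11).
For each evaluation point α_i, compute m(α_i) mod 11:
  α_1 = 6: Horner steps 5 → 5 → 6, so m(6) = 6.
  α_2 = 5: Horner steps 5 → 0 → 9, so m(5) = 9.
  α_3 = 10: Horner steps 5 → 3 → 6, so m(10) = 6.
  α_4 = 9: Horner steps 5 → 9 → 2, so m(9) = 2.
  α_5 = 2: Horner steps 5 → 7 → 1, so m(2) = 1.
  α_6 = 8: Horner steps 5 → 4 → 8, so m(8) = 8.
Codeword c = [6, 9, 6, 2, 1, 8] ∈ F_11^6.


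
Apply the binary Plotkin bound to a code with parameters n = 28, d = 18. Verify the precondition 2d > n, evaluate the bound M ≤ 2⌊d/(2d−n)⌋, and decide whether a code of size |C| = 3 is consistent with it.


Plotkin bound M ≤ 4; given |C| = 3 ≤ bound (satisfied).

Check applicability: 2d = 36, n = 28.
2d − n = 8 > 0, so Plotkin applies.
Compute d/(2d−n) = 18/8 ≈ 2.2500.
⌊d/(2d−n)⌋ = 2.
Plotkin bound: M ≤ 2·2 = 4.
Given |C| = 3, check: satisfied.
This |C| is below the Plotkin bound.


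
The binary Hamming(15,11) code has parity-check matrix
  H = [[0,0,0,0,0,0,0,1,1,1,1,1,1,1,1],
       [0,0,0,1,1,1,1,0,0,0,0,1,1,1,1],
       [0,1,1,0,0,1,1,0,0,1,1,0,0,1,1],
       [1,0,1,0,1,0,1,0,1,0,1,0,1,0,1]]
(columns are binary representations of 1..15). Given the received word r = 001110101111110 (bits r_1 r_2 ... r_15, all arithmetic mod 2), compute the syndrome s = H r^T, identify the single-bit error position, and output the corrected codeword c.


s = (0, 0, 1, 0)^T, error position = 2, corrected codeword c = 011110101111110

Compute s = H r^T mod 2 one row at a time:
  s_1 = 0 + 1 + 1 + 1 + 1 + 1 + 1 + 0 = 6 ≡ 0 (mod 2).
  s_2 = 1 + 1 + 0 + 1 + 1 + 1 + 1 + 0 = 6 ≡ 0 (mod 2).
  s_3 = 0 + 1 + 0 + 1 + 1 + 1 + 1 + 0 = 5 ≡ 1 (mod 2).
  s_4 = 0 + 1 + 1 + 1 + 1 + 1 + 1 + 0 = 6 ≡ 0 (mod 2).
s = (0, 0, 1, 0)^T — this equals column 2 of H (binary 0010), so error is at position 2.
Correct: flip bit 2 of r = 001110101111110 to get c = 011110101111110.


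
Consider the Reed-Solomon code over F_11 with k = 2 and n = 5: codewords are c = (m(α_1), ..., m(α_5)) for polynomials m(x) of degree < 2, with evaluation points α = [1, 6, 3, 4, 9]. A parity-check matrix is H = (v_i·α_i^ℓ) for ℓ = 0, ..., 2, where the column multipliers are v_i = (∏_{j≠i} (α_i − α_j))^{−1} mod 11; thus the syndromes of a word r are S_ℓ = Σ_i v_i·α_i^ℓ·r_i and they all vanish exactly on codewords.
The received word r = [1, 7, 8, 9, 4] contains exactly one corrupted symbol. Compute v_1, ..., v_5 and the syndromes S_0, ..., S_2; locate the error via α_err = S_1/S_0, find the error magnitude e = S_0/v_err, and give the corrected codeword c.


S = (8, 2, 6), error at position 3, error magnitude e = 9, c = [1, 7, 10, 9, 4].

Step 1: column multipliers v_i = (∏_{j≠i}(α_i − α_j))^{−1} mod 11.
  i = 1 (α = 1): (1−6)(1−3)(1−4)(1−9) = (−5)·(−2)·(−3)·(−8) = 240 ≡ 9, so v_1 = 9^{−1} = 5 (mod 11).
  i = 2 (α = 6): (6−1)(6−3)(6−4)(6−9) = 5·3·2·(−3) = −90 ≡ 9, so v_2 = 9^{−1} = 5 (mod 11).
  i = 3 (α = 3): (3−1)(3−6)(3−4)(3−9) = 2·(−3)·(−1)·(−6) = −36 ≡ 8, so v_3 = 8^{−1} = 7 (mod 11).
  i = 4 (α = 4): (4−1)(4−6)(4−3)(4−9) = 3·(−2)·1·(−5) = 30 ≡ 8, so v_4 = 8^{−1} = 7 (mod 11).
  i = 5 (α = 9): (9−1)(9−6)(9−3)(9−4) = 8·3·6·5 = 720 ≡ 5, so v_5 = 5^{−1} = 9 (mod 11).
  v = [5, 5, 7, 7, 9].
Step 2: syndromes of r = [1, 7, 8, 9, 4] (all sums mod 11).
  S_0 = Σ v_i r_i = 5·1 + 5·7 + 7·8 + 7·9 + 9·4 = 195 ≡ 8.
  S_1 = Σ v_i α_i r_i = 5·1·1 + 5·6·7 + 7·3·8 + 7·4·9 + 9·9·4 = 959 ≡ 2.
  α_i^2 mod 11 = [1, 3, 9, 5, 4].
  S_2 = Σ v_i α_i^2 r_i = 5·1·1 + 5·3·7 + 7·9·8 + 7·5·9 + 9·4·4 = 1073 ≡ 6.
  S = (8, 2, 6) ≠ 0, so r is not a codeword (an error is present).
Step 3: locate the error. For a single error e at position i, S_ℓ = v_i·e·α_i^ℓ, so α_err = S_1/S_0.
  S_0^{−1} = 8^{−1} = 7 (mod 11), so α_err = 2·7 = 14 ≡ 3 = α_3. Error position i = 3.
  Consistency check: S_2/S_1 = 6·6 = 36 ≡ 3 = α_err ✓ (single-error assumption holds).
Step 4: error magnitude e = S_0/v_3 = S_0·∏_{j≠3}(α_3 − α_j) = 8·8 = 64 ≡ 9 (mod 11).
Step 5: correct position 3: c_3 = r_3 − e = 8 − 9 ≡ 10 (mod 11). Hence c = [1, 7, 10, 9, 4].
  Check: interpolating c through the α_i gives m(x) = 2 + 10·x (degree < 2) with m(α_i) = c_i for every i, so c is indeed a codeword.


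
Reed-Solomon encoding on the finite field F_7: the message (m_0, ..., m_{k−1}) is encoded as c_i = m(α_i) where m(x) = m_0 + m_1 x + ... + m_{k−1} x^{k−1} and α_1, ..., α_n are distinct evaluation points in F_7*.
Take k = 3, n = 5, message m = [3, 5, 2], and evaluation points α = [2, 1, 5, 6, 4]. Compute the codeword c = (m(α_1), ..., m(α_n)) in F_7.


c = [0, 3, 1, 0, 6]

Message polynomial: m(x) = 3 + 5·x + 2·x^2 (mod 7).
For each evaluation point α_i, compute m(α_i) mod 7:
  α_1 = 2: Horner steps 2 → 2 → 0, so m(2) = 0.
  α_2 = 1: Horner steps 2 → 0 → 3, so m(1) = 3.
  α_3 = 5: Horner steps 2 → 1 → 1, so m(5) = 1.
  α_4 = 6: Horner steps 2 → 3 → 0, so m(6) = 0.
  α_5 = 4: Horner steps 2 → 6 → 6, so m(4) = 6.
Codeword c = [0, 3, 1, 0, 6] ∈ F_7^5.


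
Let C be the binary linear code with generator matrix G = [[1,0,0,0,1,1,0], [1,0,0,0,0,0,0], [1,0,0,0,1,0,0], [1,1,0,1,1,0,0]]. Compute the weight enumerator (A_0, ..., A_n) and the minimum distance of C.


Weight distribution: A_0 = 1, A_1 = 3, A_2 = 4, A_3 = 4, A_4 = 3, A_5 = 1. Minimum distance d = 1.

Enumerate all 2^4 = 16 messages m ∈ F_2^4.
For each, compute codeword c = mG in F_2^7, then tally its weight.
  m = 0000 → c = 0000000, weight = 0.
  m = 1000 → c = 1000110, weight = 3.
  m = 0100 → c = 1000000, weight = 1.
  m = 1100 → c = 0000110, weight = 2.
  m = 0010 → c = 1000100, weight = 2.
  m = 1010 → c = 0000010, weight = 1.
  m = 0110 → c = 0000100, weight = 1.
  m = 1110 → c = 1000010, weight = 2.
  m = 0001 → c = 1101100, weight = 4.
  m = 1001 → c = 0101010, weight = 3.
  m = 0101 → c = 0101100, weight = 3.
  m = 1101 → c = 1101010, weight = 4.
  m = 0011 → c = 0101000, weight = 2.
  m = 1011 → c = 1101110, weight = 5.
  m = 0111 → c = 1101000, weight = 3.
  m = 1111 → c = 0101110, weight = 4.
Tally weights:
  weight 0: 1 codewords.
  weight 1: 3 codewords.
  weight 2: 4 codewords.
  weight 3: 4 codewords.
  weight 4: 3 codewords.
  weight 5: 1 codewords.
Minimum distance d = smallest w > 0 with A_w > 0 = 1.
Sanity: Σ A_w = 16 = 2^4 = 16 ✓.


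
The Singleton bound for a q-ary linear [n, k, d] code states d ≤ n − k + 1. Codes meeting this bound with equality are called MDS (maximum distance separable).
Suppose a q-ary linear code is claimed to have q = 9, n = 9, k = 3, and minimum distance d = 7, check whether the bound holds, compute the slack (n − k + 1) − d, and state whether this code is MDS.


Singleton RHS = n − k + 1 = 7, slack = 0, bound satisfied, MDS.

Singleton bound: d ≤ n − k + 1.
Here n = 9, k = 3, so n − k + 1 = 7.
Given d = 7, check d ≤ 7: YES.
Slack = (n − k + 1) − d = 0.
The code is MDS (slack = 0).
Description: the claimed parameters are [9, 3, 7]_9; such a code would be MDS (meets Singleton bound).


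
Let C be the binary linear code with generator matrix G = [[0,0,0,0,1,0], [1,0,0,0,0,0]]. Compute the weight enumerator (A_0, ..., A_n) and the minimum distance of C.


Weight distribution: A_0 = 1, A_1 = 2, A_2 = 1. Minimum distance d = 1.

Enumerate all 2^2 = 4 messages m ∈ F_2^2.
For each, compute codeword c = mG in F_2^6, then tally its weight.
  m = 00 → c = 000000, weight = 0.
  m = 10 → c = 000010, weight = 1.
  m = 01 → c = 100000, weight = 1.
  m = 11 → c = 100010, weight = 2.
Tally weights:
  weight 0: 1 codewords.
  weight 1: 2 codewords.
  weight 2: 1 codewords.
Minimum distance d = smallest w > 0 with A_w > 0 = 1.
Sanity: Σ A_w = 4 = 2^2 = 4 ✓.


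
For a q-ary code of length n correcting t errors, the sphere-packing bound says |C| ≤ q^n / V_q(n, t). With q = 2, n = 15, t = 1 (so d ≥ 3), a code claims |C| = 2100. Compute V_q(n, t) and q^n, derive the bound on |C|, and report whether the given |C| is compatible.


V_q(n, t) = 16, q^n = 32768, Hamming bound = 2048, |C| = 2100 > bound (violated).

Step 1: Compute V_q(n, t) = Σ_{j=0}^1 C(n, j) (q−1)^j.
  j = 0: C(15,0)·(1)^0 = 1·1 = 1.
  j = 1: C(15,1)·(1)^1 = 15·1 = 15.
  V_q(n, t) = 1 + 15 = 16.
Step 2: q^n = 2^15 = 32768.
Step 3: Hamming bound ⌊q^n / V_q(n,t)⌋ = ⌊32768/16⌋ = 2048.
Step 4: Compare |C| = 2100 to 2048: violated.
The claimed |C| lies above the Hamming bound, so no 2-ary code of length 15 with d ≥ 3 can have 2100 codewords.
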